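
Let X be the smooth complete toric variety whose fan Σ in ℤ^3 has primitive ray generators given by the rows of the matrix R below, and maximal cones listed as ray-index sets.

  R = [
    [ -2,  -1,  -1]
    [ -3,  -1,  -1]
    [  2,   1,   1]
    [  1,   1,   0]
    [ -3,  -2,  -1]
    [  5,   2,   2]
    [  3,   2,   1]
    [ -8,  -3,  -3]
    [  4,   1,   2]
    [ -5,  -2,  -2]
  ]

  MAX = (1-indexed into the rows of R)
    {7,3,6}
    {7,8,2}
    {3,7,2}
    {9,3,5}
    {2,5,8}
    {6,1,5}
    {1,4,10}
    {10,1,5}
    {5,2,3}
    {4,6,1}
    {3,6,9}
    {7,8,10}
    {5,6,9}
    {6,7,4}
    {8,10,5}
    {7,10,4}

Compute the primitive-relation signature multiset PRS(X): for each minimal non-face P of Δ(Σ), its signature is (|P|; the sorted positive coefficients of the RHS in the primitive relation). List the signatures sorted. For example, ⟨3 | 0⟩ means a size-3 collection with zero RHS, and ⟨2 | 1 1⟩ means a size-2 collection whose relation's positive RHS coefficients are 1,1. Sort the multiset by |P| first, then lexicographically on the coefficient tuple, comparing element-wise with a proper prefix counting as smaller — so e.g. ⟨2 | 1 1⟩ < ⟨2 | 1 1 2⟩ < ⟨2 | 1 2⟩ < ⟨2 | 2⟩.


Primitive collections (22):

  P = {1,3}:  v_{1} + v_{3} = 0  ⇒ sig = ⟨2 | 0⟩
  P = {5,7}:  v_{5} + v_{7} = 0  ⇒ sig = ⟨2 | 0⟩
  P = {6,10}:  v_{6} + v_{10} = 0  ⇒ sig = ⟨2 | 0⟩
  P = {1,2}:  v_{1} + v_{2} = v_{10}  ⇒ sig = ⟨2 | 1⟩
  P = {1,7}:  v_{1} + v_{7} = v_{4}  ⇒ sig = ⟨2 | 1⟩
  P = {2,6}:  v_{2} + v_{6} = v_{3}  ⇒ sig = ⟨2 | 1⟩
  P = {2,10}:  v_{2} + v_{10} = v_{8}  ⇒ sig = ⟨2 | 1⟩
  P = {3,4}:  v_{3} + v_{4} = v_{7}  ⇒ sig = ⟨2 | 1⟩
  P = {3,10}:  v_{3} + v_{10} = v_{2}  ⇒ sig = ⟨2 | 1⟩
  P = {4,5}:  v_{4} + v_{5} = v_{1}  ⇒ sig = ⟨2 | 1⟩
  P = {4,9}:  v_{4} + v_{9} = v_{6}  ⇒ sig = ⟨2 | 1⟩
  P = {6,8}:  v_{6} + v_{8} = v_{2}  ⇒ sig = ⟨2 | 1⟩
  P = {1,9}:  v_{1} + v_{9} = v_{5} + v_{6}  ⇒ sig = ⟨2 | 1 1⟩
  P = {2,4}:  v_{2} + v_{4} = v_{7} + v_{10}  ⇒ sig = ⟨2 | 1 1⟩
  P = {7,9}:  v_{7} + v_{9} = v_{3} + v_{6}  ⇒ sig = ⟨2 | 1 1⟩
  P = {9,10}:  v_{9} + v_{10} = v_{3} + v_{5}  ⇒ sig = ⟨2 | 1 1⟩
  P = {8,9}:  v_{8} + v_{9} = v_{2} + v_{3} + v_{5}  ⇒ sig = ⟨2 | 1 1 1⟩
  P = {2,9}:  v_{2} + v_{9} = 2·v_{3} + v_{5}  ⇒ sig = ⟨2 | 1 2⟩
  P = {4,8}:  v_{4} + v_{8} = v_{7} + 2·v_{10}  ⇒ sig = ⟨2 | 1 2⟩
  P = {1,8}:  v_{1} + v_{8} = 2·v_{10}  ⇒ sig = ⟨2 | 2⟩
  P = {3,8}:  v_{3} + v_{8} = 2·v_{2}  ⇒ sig = ⟨2 | 2⟩
  P = {3,5,6}:  v_{3} + v_{5} + v_{6} = v_{9}  ⇒ sig = ⟨3 | 1⟩

so the primitive-relation signature multiset is
    |P|=2: 21 collections, coeffs (), (), (), (1), (1), (1), (1), (1), (1), (1), (1), (1), (1,1), (1,1), (1,1), (1,1), (1,1,1), (1,2), (1,2), (2), (2)
    |P|=3: 1 collection, coeffs (1)


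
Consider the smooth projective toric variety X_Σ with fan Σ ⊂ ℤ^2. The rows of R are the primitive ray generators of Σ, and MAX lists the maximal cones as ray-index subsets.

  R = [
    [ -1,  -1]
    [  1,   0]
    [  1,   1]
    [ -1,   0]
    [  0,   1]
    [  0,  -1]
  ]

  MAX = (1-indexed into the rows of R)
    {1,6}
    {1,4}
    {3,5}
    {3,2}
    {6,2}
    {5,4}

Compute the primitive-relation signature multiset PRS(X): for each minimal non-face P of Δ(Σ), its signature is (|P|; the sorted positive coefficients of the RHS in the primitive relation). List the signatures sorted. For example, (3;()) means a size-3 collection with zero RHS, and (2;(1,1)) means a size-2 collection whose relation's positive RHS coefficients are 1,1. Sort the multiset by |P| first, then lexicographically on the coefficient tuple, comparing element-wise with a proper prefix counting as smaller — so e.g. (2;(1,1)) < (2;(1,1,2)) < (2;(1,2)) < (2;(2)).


|primitive collections| = 9. Relations:

  P = {1,3}:  v_{1} + v_{3} = 0  so sig = (2;())
  P = {2,4}:  v_{2} + v_{4} = 0  so sig = (2;())
  P = {5,6}:  v_{5} + v_{6} = 0  so sig = (2;())
  P = {1,2}:  v_{1} + v_{2} = v_{6}  so sig = (2;(1))
  P = {1,5}:  v_{1} + v_{5} = v_{4}  so sig = (2;(1))
  P = {2,5}:  v_{2} + v_{5} = v_{3}  so sig = (2;(1))
  P = {3,4}:  v_{3} + v_{4} = v_{5}  so sig = (2;(1))
  P = {3,6}:  v_{3} + v_{6} = v_{2}  so sig = (2;(1))
  P = {4,6}:  v_{4} + v_{6} = v_{1}  so sig = (2;(1))

so the primitive-relation signature multiset is
    (2;())
    (2;())
    (2;())
    (2;(1))
    (2;(1))
    (2;(1))
    (2;(1))
    (2;(1))
    (2;(1))


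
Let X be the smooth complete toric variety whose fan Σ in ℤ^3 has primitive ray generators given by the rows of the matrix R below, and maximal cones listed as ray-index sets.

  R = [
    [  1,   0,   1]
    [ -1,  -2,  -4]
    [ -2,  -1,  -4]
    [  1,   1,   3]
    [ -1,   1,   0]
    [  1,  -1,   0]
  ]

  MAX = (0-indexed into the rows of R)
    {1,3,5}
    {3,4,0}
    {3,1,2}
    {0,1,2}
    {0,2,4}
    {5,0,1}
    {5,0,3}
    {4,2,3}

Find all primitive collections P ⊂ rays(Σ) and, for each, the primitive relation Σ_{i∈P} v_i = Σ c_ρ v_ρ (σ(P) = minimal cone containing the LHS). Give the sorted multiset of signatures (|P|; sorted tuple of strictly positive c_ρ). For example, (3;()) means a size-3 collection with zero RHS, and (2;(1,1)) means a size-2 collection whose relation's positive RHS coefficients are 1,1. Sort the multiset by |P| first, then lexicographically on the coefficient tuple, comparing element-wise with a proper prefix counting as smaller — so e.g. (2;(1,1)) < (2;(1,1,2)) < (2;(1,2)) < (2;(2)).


5 collections generate NE(X_Σ); each relation:

  {4,5}:  v_{4} + v_{5} = 0  ⇒ sig = (2;())
  {1,4}:  v_{1} + v_{4} = v_{2}  ⇒ sig = (2;(1))
  {2,5}:  v_{2} + v_{5} = v_{1}  ⇒ sig = (2;(1))
  {0,2,3}:  v_{0} + v_{2} + v_{3} = 0  ⇒ sig = (3;())
  {0,1,3}:  v_{0} + v_{1} + v_{3} = v_{5}  ⇒ sig = (3;(1))

so the primitive-relation signature multiset is
[(2;()), (2;(1)), (2;(1)), (3;()), (3;(1))]


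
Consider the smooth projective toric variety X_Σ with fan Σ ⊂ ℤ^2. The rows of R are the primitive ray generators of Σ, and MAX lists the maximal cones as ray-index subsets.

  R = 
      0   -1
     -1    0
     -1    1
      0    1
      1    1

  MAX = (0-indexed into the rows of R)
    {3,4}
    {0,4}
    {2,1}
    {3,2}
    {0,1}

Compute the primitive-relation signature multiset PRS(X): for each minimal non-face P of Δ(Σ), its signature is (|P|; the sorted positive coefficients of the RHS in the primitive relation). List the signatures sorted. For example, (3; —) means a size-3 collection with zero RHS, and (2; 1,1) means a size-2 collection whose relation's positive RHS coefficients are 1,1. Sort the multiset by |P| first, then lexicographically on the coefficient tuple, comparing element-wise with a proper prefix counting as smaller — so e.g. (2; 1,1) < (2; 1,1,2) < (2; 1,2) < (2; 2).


|primitive collections| = 5. Relations:

  • {0,3}:  v_{0} + v_{3} = 0 ; sig = (2; —)
  • {0,2}:  v_{0} + v_{2} = v_{1} ; sig = (2; 1)
  • {1,3}:  v_{1} + v_{3} = v_{2} ; sig = (2; 1)
  • {1,4}:  v_{1} + v_{4} = v_{3} ; sig = (2; 1)
  • {2,4}:  v_{2} + v_{4} = 2·v_{3} ; sig = (2; 2)

Hence PRS(X_Σ) =
    |P|=2: 5 collections, coeffs (), (1), (1), (1), (2)


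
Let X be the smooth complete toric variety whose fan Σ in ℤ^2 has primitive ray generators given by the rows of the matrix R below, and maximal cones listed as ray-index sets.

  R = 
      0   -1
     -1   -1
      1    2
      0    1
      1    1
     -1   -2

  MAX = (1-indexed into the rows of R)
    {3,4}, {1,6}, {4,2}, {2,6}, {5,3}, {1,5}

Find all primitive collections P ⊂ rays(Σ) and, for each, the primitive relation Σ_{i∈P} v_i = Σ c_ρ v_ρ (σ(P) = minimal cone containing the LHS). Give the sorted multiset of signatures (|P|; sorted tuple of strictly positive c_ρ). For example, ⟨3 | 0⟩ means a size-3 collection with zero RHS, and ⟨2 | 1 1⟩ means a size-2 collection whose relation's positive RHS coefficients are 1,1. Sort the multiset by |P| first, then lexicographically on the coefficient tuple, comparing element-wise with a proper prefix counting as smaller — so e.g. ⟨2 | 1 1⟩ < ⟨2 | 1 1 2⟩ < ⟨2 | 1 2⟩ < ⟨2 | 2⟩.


Δ(Σ) — 6 vertices, 9 min non-faces:

  P = {1,4}:  v_{1} + v_{4} = 0  so sig = ⟨2 | 0⟩
  P = {2,5}:  v_{2} + v_{5} = 0  so sig = ⟨2 | 0⟩
  P = {3,6}:  v_{3} + v_{6} = 0  so sig = ⟨2 | 0⟩
  P = {1,2}:  v_{1} + v_{2} = v_{6}  so sig = ⟨2 | 1⟩
  P = {1,3}:  v_{1} + v_{3} = v_{5}  so sig = ⟨2 | 1⟩
  P = {2,3}:  v_{2} + v_{3} = v_{4}  so sig = ⟨2 | 1⟩
  P = {4,5}:  v_{4} + v_{5} = v_{3}  so sig = ⟨2 | 1⟩
  P = {4,6}:  v_{4} + v_{6} = v_{2}  so sig = ⟨2 | 1⟩
  P = {5,6}:  v_{5} + v_{6} = v_{1}  so sig = ⟨2 | 1⟩

Hence PRS(X_Σ) =
{ ⟨2 | 0⟩ ×3,  ⟨2 | 1⟩ ×6 }


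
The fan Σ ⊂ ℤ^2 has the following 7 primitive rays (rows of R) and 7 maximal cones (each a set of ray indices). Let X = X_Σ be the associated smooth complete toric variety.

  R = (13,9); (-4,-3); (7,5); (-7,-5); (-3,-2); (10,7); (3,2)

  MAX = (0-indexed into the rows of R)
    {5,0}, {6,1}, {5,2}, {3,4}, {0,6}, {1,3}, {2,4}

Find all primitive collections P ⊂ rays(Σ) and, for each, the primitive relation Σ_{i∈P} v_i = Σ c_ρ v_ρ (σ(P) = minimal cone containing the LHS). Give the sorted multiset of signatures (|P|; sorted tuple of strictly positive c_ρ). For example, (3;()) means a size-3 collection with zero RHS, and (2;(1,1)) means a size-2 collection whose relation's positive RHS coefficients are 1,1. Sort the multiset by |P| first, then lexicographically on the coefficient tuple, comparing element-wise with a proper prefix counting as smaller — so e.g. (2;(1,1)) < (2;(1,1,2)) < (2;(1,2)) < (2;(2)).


The 14 primitive collections of Σ (r=7, n=2):

  • {2,3}:  v_{2} + v_{3} = 0 ; sig = (2;())
  • {4,6}:  v_{4} + v_{6} = 0 ; sig = (2;())
  • {0,4}:  v_{0} + v_{4} = v_{5} ; sig = (2;(1))
  • {1,2}:  v_{1} + v_{2} = v_{6} ; sig = (2;(1))
  • {1,4}:  v_{1} + v_{4} = v_{3} ; sig = (2;(1))
  • {2,6}:  v_{2} + v_{6} = v_{5} ; sig = (2;(1))
  • {3,5}:  v_{3} + v_{5} = v_{6} ; sig = (2;(1))
  • {3,6}:  v_{3} + v_{6} = v_{1} ; sig = (2;(1))
  • {4,5}:  v_{4} + v_{5} = v_{2} ; sig = (2;(1))
  • {5,6}:  v_{5} + v_{6} = v_{0} ; sig = (2;(1))
  • {0,2}:  v_{0} + v_{2} = 2·v_{5} ; sig = (2;(2))
  • {0,3}:  v_{0} + v_{3} = 2·v_{6} ; sig = (2;(2))
  • {1,5}:  v_{1} + v_{5} = 2·v_{6} ; sig = (2;(2))
  • {0,1}:  v_{0} + v_{1} = 3·v_{6} ; sig = (2;(3))

Hence PRS(X_Σ) =
{ (2;()) ×2,  (2;(1)) ×8,  (2;(2)) ×3,  (2;(3)) }


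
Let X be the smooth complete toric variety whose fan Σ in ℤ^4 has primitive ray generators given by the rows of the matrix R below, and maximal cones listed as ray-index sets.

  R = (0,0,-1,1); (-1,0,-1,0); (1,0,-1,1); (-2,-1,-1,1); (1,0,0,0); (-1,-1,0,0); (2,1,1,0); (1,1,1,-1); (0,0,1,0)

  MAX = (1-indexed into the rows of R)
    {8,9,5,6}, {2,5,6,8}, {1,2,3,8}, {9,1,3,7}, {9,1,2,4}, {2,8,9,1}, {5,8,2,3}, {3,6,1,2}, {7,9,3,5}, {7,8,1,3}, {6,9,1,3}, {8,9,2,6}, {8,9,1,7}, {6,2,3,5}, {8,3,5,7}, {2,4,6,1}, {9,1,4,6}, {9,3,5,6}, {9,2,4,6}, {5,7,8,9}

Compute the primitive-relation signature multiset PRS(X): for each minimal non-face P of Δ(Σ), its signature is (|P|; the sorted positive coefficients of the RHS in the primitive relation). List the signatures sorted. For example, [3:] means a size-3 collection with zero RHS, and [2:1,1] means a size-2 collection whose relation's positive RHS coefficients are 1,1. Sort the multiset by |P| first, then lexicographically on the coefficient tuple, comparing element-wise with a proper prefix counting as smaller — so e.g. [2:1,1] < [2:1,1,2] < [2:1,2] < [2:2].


Σ has 13 primitive collections:

  • {1,5}:  v_{1} + v_{5} = v_{3}  →  sig = [2:1]
  • {2,7}:  v_{2} + v_{7} = v_{1} + v_{8}  →  sig = [2:1,1]
  • {4,5}:  v_{4} + v_{5} = v_{1} + v_{6}  →  sig = [2:1,1]
  • {4,7}:  v_{4} + v_{7} = v_{1} + v_{9}  →  sig = [2:1,1]
  • {4,8}:  v_{4} + v_{8} = v_{2} + v_{9}  →  sig = [2:1,1]
  • {6,7}:  v_{6} + v_{7} = v_{5} + v_{9}  →  sig = [2:1,1]
  • {3,4}:  v_{3} + v_{4} = 2·v_{1} + v_{6}  →  sig = [2:1,2]
  • {1,6,8}:  v_{1} + v_{6} + v_{8} = 0  →  sig = [3:]
  • {2,5,9}:  v_{2} + v_{5} + v_{9} = 0  →  sig = [3:]
  • {2,3,9}:  v_{2} + v_{3} + v_{9} = v_{1}  →  sig = [3:1]
  • {3,6,8}:  v_{3} + v_{6} + v_{8} = v_{5}  →  sig = [3:1]
  • {3,8,9}:  v_{3} + v_{8} + v_{9} = v_{7}  →  sig = [3:1]
  • {1,2,6,9}:  v_{1} + v_{2} + v_{6} + v_{9} = v_{4}  →  sig = [4:1]

Signatures (|P|; sorted positive RHS coefficients), sorted:
[[2:1], [2:1,1], [2:1,1], [2:1,1], [2:1,1], [2:1,1], [2:1,2], [3:], [3:], [3:1], [3:1], [3:1], [4:1]]


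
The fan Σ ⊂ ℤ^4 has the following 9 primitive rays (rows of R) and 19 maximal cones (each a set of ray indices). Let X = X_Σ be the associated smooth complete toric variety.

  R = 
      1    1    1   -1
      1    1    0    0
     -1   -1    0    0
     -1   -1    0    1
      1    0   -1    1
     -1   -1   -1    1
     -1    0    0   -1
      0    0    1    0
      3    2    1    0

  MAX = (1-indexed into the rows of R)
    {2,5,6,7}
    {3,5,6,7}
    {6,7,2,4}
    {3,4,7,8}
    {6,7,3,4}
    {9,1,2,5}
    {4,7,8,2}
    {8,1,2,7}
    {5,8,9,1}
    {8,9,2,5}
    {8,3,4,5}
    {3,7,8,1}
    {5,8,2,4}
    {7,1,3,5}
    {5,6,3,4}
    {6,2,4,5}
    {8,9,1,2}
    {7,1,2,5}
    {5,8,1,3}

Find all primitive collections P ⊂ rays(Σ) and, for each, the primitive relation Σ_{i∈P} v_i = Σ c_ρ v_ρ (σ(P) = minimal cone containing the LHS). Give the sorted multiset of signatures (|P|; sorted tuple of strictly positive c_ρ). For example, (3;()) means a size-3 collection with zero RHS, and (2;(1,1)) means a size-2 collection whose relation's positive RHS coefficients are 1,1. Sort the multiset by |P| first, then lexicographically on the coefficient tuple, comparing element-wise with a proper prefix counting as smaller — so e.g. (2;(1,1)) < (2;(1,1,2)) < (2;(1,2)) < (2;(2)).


Primitive collections (11):

  • {1,6}:  v_{1} + v_{6} = 0  so sig = (2;())
  • {2,3}:  v_{2} + v_{3} = 0  so sig = (2;())
  • {1,4}:  v_{1} + v_{4} = v_{8}  so sig = (2;(1))
  • {6,8}:  v_{6} + v_{8} = v_{4}  so sig = (2;(1))
  • {7,9}:  v_{7} + v_{9} = v_{1} + v_{2}  so sig = (2;(1,1))
  • {3,9}:  v_{3} + v_{9} = v_{1} + v_{5} + v_{8}  so sig = (2;(1,1,1))
  • {6,9}:  v_{6} + v_{9} = v_{2} + v_{5} + v_{8}  so sig = (2;(1,1,1))
  • {4,9}:  v_{4} + v_{9} = v_{2} + v_{5} + 2·v_{8}  so sig = (2;(1,1,2))
  • {5,7,8}:  v_{5} + v_{7} + v_{8} = 0  so sig = (3;())
  • {4,5,7}:  v_{4} + v_{5} + v_{7} = v_{6}  so sig = (3;(1))
  • {1,2,5,8}:  v_{1} + v_{2} + v_{5} + v_{8} = v_{9}  so sig = (4;(1))

so the primitive-relation signature multiset is
{ (2;()) ×2,  (2;(1)) ×2,  (2;(1,1)),  (2;(1,1,1)) ×2,  (2;(1,1,2)),  (3;()),  (3;(1)),  (4;(1)) }


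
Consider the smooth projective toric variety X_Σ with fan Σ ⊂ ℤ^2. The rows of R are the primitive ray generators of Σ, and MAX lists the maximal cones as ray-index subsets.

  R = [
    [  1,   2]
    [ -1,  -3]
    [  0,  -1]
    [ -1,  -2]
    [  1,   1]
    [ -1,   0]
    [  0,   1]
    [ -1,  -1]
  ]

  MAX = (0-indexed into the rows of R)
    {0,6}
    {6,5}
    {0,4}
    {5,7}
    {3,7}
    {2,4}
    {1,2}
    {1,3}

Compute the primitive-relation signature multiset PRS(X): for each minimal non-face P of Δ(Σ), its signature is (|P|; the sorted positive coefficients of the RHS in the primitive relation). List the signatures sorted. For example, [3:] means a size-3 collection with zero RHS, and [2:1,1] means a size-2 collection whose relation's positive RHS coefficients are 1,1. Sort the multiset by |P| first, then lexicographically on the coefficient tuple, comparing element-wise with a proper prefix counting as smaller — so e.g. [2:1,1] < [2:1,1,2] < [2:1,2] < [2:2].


The 20 primitive collections of Σ (r=8, n=2):

  {0,3}:  v_{0} + v_{3} = 0  →  sig = [2:]
  {2,6}:  v_{2} + v_{6} = 0  →  sig = [2:]
  {4,7}:  v_{4} + v_{7} = 0  →  sig = [2:]
  {0,1}:  v_{0} + v_{1} = v_{2}  →  sig = [2:1]
  {0,2}:  v_{0} + v_{2} = v_{4}  →  sig = [2:1]
  {0,7}:  v_{0} + v_{7} = v_{6}  →  sig = [2:1]
  {1,6}:  v_{1} + v_{6} = v_{3}  →  sig = [2:1]
  {2,3}:  v_{2} + v_{3} = v_{1}  →  sig = [2:1]
  {2,5}:  v_{2} + v_{5} = v_{7}  →  sig = [2:1]
  {2,7}:  v_{2} + v_{7} = v_{3}  →  sig = [2:1]
  {3,4}:  v_{3} + v_{4} = v_{2}  →  sig = [2:1]
  {3,6}:  v_{3} + v_{6} = v_{7}  →  sig = [2:1]
  {4,5}:  v_{4} + v_{5} = v_{6}  →  sig = [2:1]
  {4,6}:  v_{4} + v_{6} = v_{0}  →  sig = [2:1]
  {6,7}:  v_{6} + v_{7} = v_{5}  →  sig = [2:1]
  {1,5}:  v_{1} + v_{5} = v_{3} + v_{7}  →  sig = [2:1,1]
  {0,5}:  v_{0} + v_{5} = 2·v_{6}  →  sig = [2:2]
  {1,4}:  v_{1} + v_{4} = 2·v_{2}  →  sig = [2:2]
  {1,7}:  v_{1} + v_{7} = 2·v_{3}  →  sig = [2:2]
  {3,5}:  v_{3} + v_{5} = 2·v_{7}  →  sig = [2:2]

so the primitive-relation signature multiset is
[[2:], [2:], [2:], [2:1], [2:1], [2:1], [2:1], [2:1], [2:1], [2:1], [2:1], [2:1], [2:1], [2:1], [2:1], [2:1,1], [2:2], [2:2], [2:2], [2:2]]


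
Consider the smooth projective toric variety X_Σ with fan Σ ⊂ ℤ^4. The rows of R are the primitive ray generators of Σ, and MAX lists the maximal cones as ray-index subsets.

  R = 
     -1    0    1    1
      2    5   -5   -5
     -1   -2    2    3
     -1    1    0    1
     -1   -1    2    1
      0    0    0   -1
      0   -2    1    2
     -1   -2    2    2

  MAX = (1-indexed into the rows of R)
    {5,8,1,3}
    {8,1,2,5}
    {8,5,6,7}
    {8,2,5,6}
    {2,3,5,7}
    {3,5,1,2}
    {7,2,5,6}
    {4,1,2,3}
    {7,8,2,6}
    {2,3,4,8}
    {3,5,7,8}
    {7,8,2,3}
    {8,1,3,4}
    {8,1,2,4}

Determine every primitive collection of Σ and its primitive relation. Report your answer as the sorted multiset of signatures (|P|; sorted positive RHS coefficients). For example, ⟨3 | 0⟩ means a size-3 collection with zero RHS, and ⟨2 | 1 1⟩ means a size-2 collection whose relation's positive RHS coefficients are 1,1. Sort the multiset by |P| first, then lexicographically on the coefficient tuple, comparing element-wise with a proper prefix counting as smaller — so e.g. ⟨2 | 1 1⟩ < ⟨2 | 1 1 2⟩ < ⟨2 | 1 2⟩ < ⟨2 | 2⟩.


The 9 primitive collections of Σ (r=8, n=4):

  P = {1,7}:  v_{1} + v_{7} = v_{3} — sig = ⟨2 | 1⟩
  P = {3,6}:  v_{3} + v_{6} = v_{8} — sig = ⟨2 | 1⟩
  P = {1,6}:  v_{1} + v_{6} = v_{2} + v_{5} + 2·v_{8} — sig = ⟨2 | 1 1 2⟩
  P = {4,6}:  v_{4} + v_{6} = v_{1} + v_{2} + 2·v_{8} — sig = ⟨2 | 1 1 2⟩
  P = {4,7}:  v_{4} + v_{7} = v_{2} + 2·v_{3} + v_{8} — sig = ⟨2 | 1 1 2⟩
  P = {4,5}:  v_{4} + v_{5} = 2·v_{1} — sig = ⟨2 | 2⟩
  P = {2,5,7,8}:  v_{2} + v_{5} + v_{7} + v_{8} = 0 — sig = ⟨4 | 0⟩
  P = {1,2,3,8}:  v_{1} + v_{2} + v_{3} + v_{8} = v_{4} — sig = ⟨4 | 1⟩
  P = {2,3,5,8}:  v_{2} + v_{3} + v_{5} + v_{8} = v_{1} — sig = ⟨4 | 1⟩

so the primitive-relation signature multiset is
    ⟨2 | 1⟩
    ⟨2 | 1⟩
    ⟨2 | 1 1 2⟩
    ⟨2 | 1 1 2⟩
    ⟨2 | 1 1 2⟩
    ⟨2 | 2⟩
    ⟨4 | 0⟩
    ⟨4 | 1⟩
    ⟨4 | 1⟩


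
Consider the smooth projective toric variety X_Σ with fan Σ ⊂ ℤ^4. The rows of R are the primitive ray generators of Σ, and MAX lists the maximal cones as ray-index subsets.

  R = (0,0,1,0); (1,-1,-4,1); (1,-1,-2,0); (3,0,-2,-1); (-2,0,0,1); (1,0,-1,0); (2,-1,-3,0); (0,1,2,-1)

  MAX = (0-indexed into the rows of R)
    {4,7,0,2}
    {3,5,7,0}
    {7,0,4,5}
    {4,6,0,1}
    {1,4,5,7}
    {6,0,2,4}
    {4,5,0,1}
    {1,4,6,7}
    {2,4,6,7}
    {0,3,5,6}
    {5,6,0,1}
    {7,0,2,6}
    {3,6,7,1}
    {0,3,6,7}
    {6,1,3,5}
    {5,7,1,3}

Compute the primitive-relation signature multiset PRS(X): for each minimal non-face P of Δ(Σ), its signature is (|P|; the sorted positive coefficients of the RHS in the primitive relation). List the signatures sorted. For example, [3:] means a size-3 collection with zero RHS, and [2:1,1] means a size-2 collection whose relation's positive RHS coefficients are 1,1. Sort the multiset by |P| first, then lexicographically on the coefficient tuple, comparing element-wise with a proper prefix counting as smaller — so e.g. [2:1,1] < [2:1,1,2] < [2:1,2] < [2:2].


9 minimal non-faces of Δ(Σ) (on 8 rays):

  • {2,5}:  v_{2} + v_{5} = v_{6}  so sig = [2:1]
  • {3,4}:  v_{3} + v_{4} = v_{1} + v_{7}  so sig = [2:1,1]
  • {1,2}:  v_{1} + v_{2} = v_{4} + 2·v_{6}  so sig = [2:1,2]
  • {2,3}:  v_{2} + v_{3} = 2·v_{6} + v_{7}  so sig = [2:1,2]
  • {0,1,7}:  v_{0} + v_{1} + v_{7} = v_{5}  so sig = [3:1]
  • {4,5,6}:  v_{4} + v_{5} + v_{6} = v_{1}  so sig = [3:1]
  • {5,6,7}:  v_{5} + v_{6} + v_{7} = v_{3}  so sig = [3:1]
  • {0,1,3}:  v_{0} + v_{1} + v_{3} = 2·v_{5} + v_{6}  so sig = [3:1,2]
  • {0,4,6,7}:  v_{0} + v_{4} + v_{6} + v_{7} = 0  so sig = [4:]

so the primitive-relation signature multiset is
[[2:1], [2:1,1], [2:1,2], [2:1,2], [3:1], [3:1], [3:1], [3:1,2], [4:]]


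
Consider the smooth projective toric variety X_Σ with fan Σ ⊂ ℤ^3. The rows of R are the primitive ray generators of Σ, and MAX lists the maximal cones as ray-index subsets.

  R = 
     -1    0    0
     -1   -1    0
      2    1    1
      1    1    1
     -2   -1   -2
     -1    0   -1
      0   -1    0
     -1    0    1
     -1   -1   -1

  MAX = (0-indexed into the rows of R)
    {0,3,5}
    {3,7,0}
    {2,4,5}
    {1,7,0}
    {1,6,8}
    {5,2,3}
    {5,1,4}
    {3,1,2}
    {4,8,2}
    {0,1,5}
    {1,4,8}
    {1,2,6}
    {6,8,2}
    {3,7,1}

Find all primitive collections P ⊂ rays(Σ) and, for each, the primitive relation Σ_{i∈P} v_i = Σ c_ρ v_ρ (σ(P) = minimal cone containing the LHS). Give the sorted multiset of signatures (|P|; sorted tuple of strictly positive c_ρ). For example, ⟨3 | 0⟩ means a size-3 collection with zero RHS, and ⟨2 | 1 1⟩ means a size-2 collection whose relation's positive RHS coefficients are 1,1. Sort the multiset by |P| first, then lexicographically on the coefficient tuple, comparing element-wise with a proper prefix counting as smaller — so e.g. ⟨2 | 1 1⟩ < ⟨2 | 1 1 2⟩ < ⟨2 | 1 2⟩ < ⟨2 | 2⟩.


The 20 primitive collections of Σ (r=9, n=3):

  P = {3,8}:  v_{3} + v_{8} = 0  ⟹  sig = ⟨2 | 0⟩
  P = {0,2}:  v_{0} + v_{2} = v_{3}  ⟹  sig = ⟨2 | 1⟩
  P = {0,6}:  v_{0} + v_{6} = v_{1}  ⟹  sig = ⟨2 | 1⟩
  P = {3,4}:  v_{3} + v_{4} = v_{5}  ⟹  sig = ⟨2 | 1⟩
  P = {5,6}:  v_{5} + v_{6} = v_{8}  ⟹  sig = ⟨2 | 1⟩
  P = {5,8}:  v_{5} + v_{8} = v_{4}  ⟹  sig = ⟨2 | 1⟩
  P = {0,8}:  v_{0} + v_{8} = v_{1} + v_{5}  ⟹  sig = ⟨2 | 1 1⟩
  P = {3,6}:  v_{3} + v_{6} = v_{1} + v_{2}  ⟹  sig = ⟨2 | 1 1⟩
  P = {7,8}:  v_{7} + v_{8} = v_{0} + v_{1}  ⟹  sig = ⟨2 | 1 1⟩
  P = {4,7}:  v_{4} + v_{7} = v_{0} + v_{1} + v_{5}  ⟹  sig = ⟨2 | 1 1 1⟩
  P = {0,4}:  v_{0} + v_{4} = v_{1} + 2·v_{5}  ⟹  sig = ⟨2 | 1 2⟩
  P = {2,7}:  v_{2} + v_{7} = v_{1} + 2·v_{3}  ⟹  sig = ⟨2 | 1 2⟩
  P = {6,7}:  v_{6} + v_{7} = 2·v_{1} + v_{3}  ⟹  sig = ⟨2 | 1 2⟩
  P = {4,6}:  v_{4} + v_{6} = 2·v_{8}  ⟹  sig = ⟨2 | 2⟩
  P = {5,7}:  v_{5} + v_{7} = 2·v_{0}  ⟹  sig = ⟨2 | 2⟩
  P = {1,2,5}:  v_{1} + v_{2} + v_{5} = 0  ⟹  sig = ⟨3 | 0⟩
  P = {0,1,3}:  v_{0} + v_{1} + v_{3} = v_{7}  ⟹  sig = ⟨3 | 1⟩
  P = {1,2,4}:  v_{1} + v_{2} + v_{4} = v_{8}  ⟹  sig = ⟨3 | 1⟩
  P = {1,2,8}:  v_{1} + v_{2} + v_{8} = v_{6}  ⟹  sig = ⟨3 | 1⟩
  P = {1,3,5}:  v_{1} + v_{3} + v_{5} = v_{0}  ⟹  sig = ⟨3 | 1⟩

Sorted signature multiset PRS(X):
{ ⟨2 | 0⟩,  ⟨2 | 1⟩ ×5,  ⟨2 | 1 1⟩ ×3,  ⟨2 | 1 1 1⟩,  ⟨2 | 1 2⟩ ×3,  ⟨2 | 2⟩ ×2,  ⟨3 | 0⟩,  ⟨3 | 1⟩ ×4 }


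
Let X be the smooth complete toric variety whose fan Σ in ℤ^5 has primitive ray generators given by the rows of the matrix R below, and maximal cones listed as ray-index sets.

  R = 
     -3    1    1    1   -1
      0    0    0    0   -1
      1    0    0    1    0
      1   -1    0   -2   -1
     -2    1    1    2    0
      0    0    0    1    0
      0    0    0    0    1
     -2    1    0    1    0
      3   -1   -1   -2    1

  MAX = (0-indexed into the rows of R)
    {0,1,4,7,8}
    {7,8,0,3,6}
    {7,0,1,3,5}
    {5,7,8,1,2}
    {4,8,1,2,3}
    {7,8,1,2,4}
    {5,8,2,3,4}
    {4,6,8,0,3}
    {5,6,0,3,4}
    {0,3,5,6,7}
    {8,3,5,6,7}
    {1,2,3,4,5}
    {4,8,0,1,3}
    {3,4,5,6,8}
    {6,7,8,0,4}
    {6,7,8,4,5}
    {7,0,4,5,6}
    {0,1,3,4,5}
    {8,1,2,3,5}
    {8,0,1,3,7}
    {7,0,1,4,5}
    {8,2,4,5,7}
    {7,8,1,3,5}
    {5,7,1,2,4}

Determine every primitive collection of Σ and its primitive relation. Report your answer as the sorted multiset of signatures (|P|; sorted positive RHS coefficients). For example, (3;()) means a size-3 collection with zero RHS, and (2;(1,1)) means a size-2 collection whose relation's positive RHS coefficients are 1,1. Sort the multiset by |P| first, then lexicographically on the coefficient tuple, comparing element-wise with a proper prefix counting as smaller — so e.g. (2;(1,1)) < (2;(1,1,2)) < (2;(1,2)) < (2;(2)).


7 minimal non-faces of Δ(Σ) (on 9 rays):

  P = {1,6}:  v_{1} + v_{6} = 0  ⟹  sig = (2;())
  P = {0,2}:  v_{0} + v_{2} = v_{1} + v_{4}  ⟹  sig = (2;(1,1))
  P = {2,6}:  v_{2} + v_{6} = v_{4} + v_{5} + v_{8}  ⟹  sig = (2;(1,1,1))
  P = {0,5,8}:  v_{0} + v_{5} + v_{8} = 0  ⟹  sig = (3;())
  P = {2,3,7}:  v_{2} + v_{3} + v_{7} = v_{1}  ⟹  sig = (3;(1))
  P = {3,4,7}:  v_{3} + v_{4} + v_{7} = v_{0}  ⟹  sig = (3;(1))
  P = {1,4,5,8}:  v_{1} + v_{4} + v_{5} + v_{8} = v_{2}  ⟹  sig = (4;(1))

so the primitive-relation signature multiset is
{ (2;()),  (2;(1,1)),  (2;(1,1,1)),  (3;()),  (3;(1)) ×2,  (4;(1)) }


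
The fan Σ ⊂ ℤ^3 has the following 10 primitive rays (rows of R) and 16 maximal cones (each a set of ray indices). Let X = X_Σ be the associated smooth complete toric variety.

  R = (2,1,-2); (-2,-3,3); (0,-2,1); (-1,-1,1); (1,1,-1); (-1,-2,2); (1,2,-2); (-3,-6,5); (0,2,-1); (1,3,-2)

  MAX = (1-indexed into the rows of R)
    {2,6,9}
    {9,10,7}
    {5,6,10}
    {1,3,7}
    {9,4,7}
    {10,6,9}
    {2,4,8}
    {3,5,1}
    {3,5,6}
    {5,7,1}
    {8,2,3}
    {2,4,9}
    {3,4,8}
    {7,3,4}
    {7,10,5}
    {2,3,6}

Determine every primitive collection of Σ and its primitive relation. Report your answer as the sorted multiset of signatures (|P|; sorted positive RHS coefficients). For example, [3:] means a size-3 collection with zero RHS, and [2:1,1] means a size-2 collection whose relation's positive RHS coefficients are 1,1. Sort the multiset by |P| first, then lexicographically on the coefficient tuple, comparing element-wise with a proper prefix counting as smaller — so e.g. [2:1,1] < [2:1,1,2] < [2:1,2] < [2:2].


23 minimal non-faces of Δ(Σ) (on 10 rays):

  P={3,9}:  v_{3} + v_{9} = 0 ; sig = [2:]
  P={4,5}:  v_{4} + v_{5} = 0 ; sig = [2:]
  P={6,7}:  v_{6} + v_{7} = 0 ; sig = [2:]
  P={1,2}:  v_{1} + v_{2} = v_{3} ; sig = [2:1]
  P={2,5}:  v_{2} + v_{5} = v_{6} ; sig = [2:1]
  P={2,7}:  v_{2} + v_{7} = v_{4} ; sig = [2:1]
  P={3,10}:  v_{3} + v_{10} = v_{5} ; sig = [2:1]
  P={4,6}:  v_{4} + v_{6} = v_{2} ; sig = [2:1]
  P={4,10}:  v_{4} + v_{10} = v_{9} ; sig = [2:1]
  P={5,9}:  v_{5} + v_{9} = v_{10} ; sig = [2:1]
  P={8,10}:  v_{8} + v_{10} = v_{2} ; sig = [2:1]
  P={1,4}:  v_{1} + v_{4} = v_{3} + v_{7} ; sig = [2:1,1]
  P={1,6}:  v_{1} + v_{6} = v_{3} + v_{5} ; sig = [2:1,1]
  P={1,9}:  v_{1} + v_{9} = v_{5} + v_{7} ; sig = [2:1,1]
  P={2,10}:  v_{2} + v_{10} = v_{6} + v_{9} ; sig = [2:1,1]
  P={5,8}:  v_{5} + v_{8} = v_{2} + v_{3} ; sig = [2:1,1]
  P={8,9}:  v_{8} + v_{9} = v_{2} + v_{4} ; sig = [2:1,1]
  P={1,8}:  v_{1} + v_{8} = 2·v_{3} + v_{4} ; sig = [2:1,2]
  P={1,10}:  v_{1} + v_{10} = 2·v_{5} + v_{7} ; sig = [2:1,2]
  P={6,8}:  v_{6} + v_{8} = 2·v_{2} + v_{3} ; sig = [2:1,2]
  P={7,8}:  v_{7} + v_{8} = v_{3} + 2·v_{4} ; sig = [2:1,2]
  P={2,3,4}:  v_{2} + v_{3} + v_{4} = v_{8} ; sig = [3:1]
  P={3,5,7}:  v_{3} + v_{5} + v_{7} = v_{1} ; sig = [3:1]

Sorted signature multiset PRS(X):
{ [2:] ×3,  [2:1] ×8,  [2:1,1] ×6,  [2:1,2] ×4,  [3:1] ×2 }


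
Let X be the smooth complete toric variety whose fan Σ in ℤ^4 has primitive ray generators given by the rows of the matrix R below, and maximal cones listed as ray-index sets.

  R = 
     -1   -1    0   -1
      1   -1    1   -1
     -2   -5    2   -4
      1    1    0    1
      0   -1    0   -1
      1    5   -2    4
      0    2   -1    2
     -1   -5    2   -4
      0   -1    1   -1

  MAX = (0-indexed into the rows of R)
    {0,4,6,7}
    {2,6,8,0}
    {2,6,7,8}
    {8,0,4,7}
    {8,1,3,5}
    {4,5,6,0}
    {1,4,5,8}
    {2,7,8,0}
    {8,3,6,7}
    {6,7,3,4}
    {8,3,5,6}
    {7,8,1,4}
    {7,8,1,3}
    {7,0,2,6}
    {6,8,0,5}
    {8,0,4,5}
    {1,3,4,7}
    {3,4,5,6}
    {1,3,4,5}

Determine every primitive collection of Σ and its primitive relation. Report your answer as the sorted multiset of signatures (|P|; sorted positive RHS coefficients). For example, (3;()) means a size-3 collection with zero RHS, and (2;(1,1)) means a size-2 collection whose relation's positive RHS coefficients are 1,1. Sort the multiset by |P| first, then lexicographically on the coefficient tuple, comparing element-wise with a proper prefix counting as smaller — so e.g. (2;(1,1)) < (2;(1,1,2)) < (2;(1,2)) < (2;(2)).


11 minimal non-faces of Δ(Σ) (on 9 rays):

  {0,3}:  v_{0} + v_{3} = 0  ⟹  sig = (2;())
  {5,7}:  v_{5} + v_{7} = 0  ⟹  sig = (2;())
  {1,6}:  v_{1} + v_{6} = v_{3}  ⟹  sig = (2;(1))
  {0,1}:  v_{0} + v_{1} = v_{4} + v_{8}  ⟹  sig = (2;(1,1))
  {1,2}:  v_{1} + v_{2} = v_{7} + v_{8}  ⟹  sig = (2;(1,1))
  {2,4}:  v_{2} + v_{4} = v_{0} + v_{7}  ⟹  sig = (2;(1,1))
  {2,3}:  v_{2} + v_{3} = v_{6} + v_{7} + v_{8}  ⟹  sig = (2;(1,1,1))
  {2,5}:  v_{2} + v_{5} = v_{0} + v_{6} + v_{8}  ⟹  sig = (2;(1,1,1))
  {4,6,8}:  v_{4} + v_{6} + v_{8} = 0  ⟹  sig = (3;())
  {3,4,8}:  v_{3} + v_{4} + v_{8} = v_{1}  ⟹  sig = (3;(1))
  {0,6,7,8}:  v_{0} + v_{6} + v_{7} + v_{8} = v_{2}  ⟹  sig = (4;(1))

Hence PRS(X_Σ) =
{ (2;()) ×2,  (2;(1)),  (2;(1,1)) ×3,  (2;(1,1,1)) ×2,  (3;()),  (3;(1)),  (4;(1)) }


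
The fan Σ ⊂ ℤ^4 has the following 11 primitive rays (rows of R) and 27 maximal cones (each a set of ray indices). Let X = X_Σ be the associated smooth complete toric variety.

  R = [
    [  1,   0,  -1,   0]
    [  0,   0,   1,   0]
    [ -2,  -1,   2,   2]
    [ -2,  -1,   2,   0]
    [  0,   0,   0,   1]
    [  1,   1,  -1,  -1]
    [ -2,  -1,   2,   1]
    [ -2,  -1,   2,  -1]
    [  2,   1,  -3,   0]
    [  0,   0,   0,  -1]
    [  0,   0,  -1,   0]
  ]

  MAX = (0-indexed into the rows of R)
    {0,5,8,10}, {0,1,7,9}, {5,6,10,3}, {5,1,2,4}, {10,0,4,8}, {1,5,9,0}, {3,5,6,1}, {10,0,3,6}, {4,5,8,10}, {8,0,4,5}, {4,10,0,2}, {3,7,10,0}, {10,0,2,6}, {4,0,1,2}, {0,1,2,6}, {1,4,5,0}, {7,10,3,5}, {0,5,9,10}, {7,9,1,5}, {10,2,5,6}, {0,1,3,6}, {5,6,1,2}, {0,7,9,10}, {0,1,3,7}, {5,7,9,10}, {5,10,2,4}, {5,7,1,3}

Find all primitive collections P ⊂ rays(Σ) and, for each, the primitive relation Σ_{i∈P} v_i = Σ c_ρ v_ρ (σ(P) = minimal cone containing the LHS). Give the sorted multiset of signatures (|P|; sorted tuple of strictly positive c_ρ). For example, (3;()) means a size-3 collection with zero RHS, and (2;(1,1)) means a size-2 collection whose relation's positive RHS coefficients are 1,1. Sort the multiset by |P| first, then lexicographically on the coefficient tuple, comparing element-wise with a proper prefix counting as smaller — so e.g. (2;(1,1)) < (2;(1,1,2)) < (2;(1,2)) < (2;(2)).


Minimal non-faces — 22 found among 11 rays, 27 max cones:

  • {1,10}:  v_{1} + v_{10} = 0 ; sig = (2;())
  • {4,9}:  v_{4} + v_{9} = 0 ; sig = (2;())
  • {2,9}:  v_{2} + v_{9} = v_{6} ; sig = (2;(1))
  • {3,4}:  v_{3} + v_{4} = v_{6} ; sig = (2;(1))
  • {3,8}:  v_{3} + v_{8} = v_{10} ; sig = (2;(1))
  • {3,9}:  v_{3} + v_{9} = v_{7} ; sig = (2;(1))
  • {4,6}:  v_{4} + v_{6} = v_{2} ; sig = (2;(1))
  • {4,7}:  v_{4} + v_{7} = v_{3} ; sig = (2;(1))
  • {6,9}:  v_{6} + v_{9} = v_{3} ; sig = (2;(1))
  • {2,7}:  v_{2} + v_{7} = v_{3} + v_{6} ; sig = (2;(1,1))
  • {6,8}:  v_{6} + v_{8} = v_{4} + v_{10} ; sig = (2;(1,1))
  • {7,8}:  v_{7} + v_{8} = v_{9} + v_{10} ; sig = (2;(1,1))
  • {1,8}:  v_{1} + v_{8} = v_{0} + v_{4} + v_{5} ; sig = (2;(1,1,1))
  • {8,9}:  v_{8} + v_{9} = v_{0} + v_{5} + v_{10} ; sig = (2;(1,1,1))
  • {2,8}:  v_{2} + v_{8} = 2·v_{4} + v_{10} ; sig = (2;(1,2))
  • {2,3}:  v_{2} + v_{3} = 2·v_{6} ; sig = (2;(2))
  • {6,7}:  v_{6} + v_{7} = 2·v_{3} ; sig = (2;(2))
  • {0,5,6}:  v_{0} + v_{5} + v_{6} = 0 ; sig = (3;())
  • {0,2,5}:  v_{0} + v_{2} + v_{5} = v_{4} ; sig = (3;(1))
  • {0,3,5}:  v_{0} + v_{3} + v_{5} = v_{9} ; sig = (3;(1))
  • {0,5,7}:  v_{0} + v_{5} + v_{7} = 2·v_{9} ; sig = (3;(2))
  • {0,4,5,10}:  v_{0} + v_{4} + v_{5} + v_{10} = v_{8} ; sig = (4;(1))

Hence PRS(X_Σ) =
    |P|=2: 17 collections, coeffs (), (), (1), (1), (1), (1), (1), (1), (1), (1,1), (1,1), (1,1), (1,1,1), (1,1,1), (1,2), (2), (2)
    |P|=3: 4 collections, coeffs (), (1), (1), (2)
    |P|=4: 1 collection, coeffs (1)


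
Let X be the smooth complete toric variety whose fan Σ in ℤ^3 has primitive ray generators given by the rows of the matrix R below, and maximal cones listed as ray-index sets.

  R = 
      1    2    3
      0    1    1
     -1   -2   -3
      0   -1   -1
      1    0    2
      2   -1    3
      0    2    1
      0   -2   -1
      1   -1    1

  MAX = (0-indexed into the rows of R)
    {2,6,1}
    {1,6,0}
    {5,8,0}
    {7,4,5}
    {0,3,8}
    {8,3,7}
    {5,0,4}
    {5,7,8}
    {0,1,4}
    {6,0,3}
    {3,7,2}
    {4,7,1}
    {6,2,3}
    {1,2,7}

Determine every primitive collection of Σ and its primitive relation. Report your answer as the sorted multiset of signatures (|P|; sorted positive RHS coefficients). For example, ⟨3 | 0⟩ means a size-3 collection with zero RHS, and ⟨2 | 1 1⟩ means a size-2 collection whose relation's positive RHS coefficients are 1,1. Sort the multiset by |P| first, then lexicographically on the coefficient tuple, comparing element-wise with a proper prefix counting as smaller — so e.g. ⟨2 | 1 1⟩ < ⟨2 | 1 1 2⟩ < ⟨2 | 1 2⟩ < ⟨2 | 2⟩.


The 15 primitive collections of Σ (r=9, n=3):

  P={0,2}:  v_{0} + v_{2} = 0  ⇒ sig = ⟨2 | 0⟩
  P={1,3}:  v_{1} + v_{3} = 0  ⇒ sig = ⟨2 | 0⟩
  P={6,7}:  v_{6} + v_{7} = 0  ⇒ sig = ⟨2 | 0⟩
  P={0,7}:  v_{0} + v_{7} = v_{4}  ⇒ sig = ⟨2 | 1⟩
  P={1,8}:  v_{1} + v_{8} = v_{4}  ⇒ sig = ⟨2 | 1⟩
  P={2,4}:  v_{2} + v_{4} = v_{7}  ⇒ sig = ⟨2 | 1⟩
  P={3,4}:  v_{3} + v_{4} = v_{8}  ⇒ sig = ⟨2 | 1⟩
  P={4,6}:  v_{4} + v_{6} = v_{0}  ⇒ sig = ⟨2 | 1⟩
  P={4,8}:  v_{4} + v_{8} = v_{5}  ⇒ sig = ⟨2 | 1⟩
  P={2,5}:  v_{2} + v_{5} = v_{7} + v_{8}  ⇒ sig = ⟨2 | 1 1⟩
  P={2,8}:  v_{2} + v_{8} = v_{3} + v_{7}  ⇒ sig = ⟨2 | 1 1⟩
  P={5,6}:  v_{5} + v_{6} = v_{0} + v_{8}  ⇒ sig = ⟨2 | 1 1⟩
  P={6,8}:  v_{6} + v_{8} = v_{0} + v_{3}  ⇒ sig = ⟨2 | 1 1⟩
  P={1,5}:  v_{1} + v_{5} = 2·v_{4}  ⇒ sig = ⟨2 | 2⟩
  P={3,5}:  v_{3} + v_{5} = 2·v_{8}  ⇒ sig = ⟨2 | 2⟩

Signatures (|P|; sorted positive RHS coefficients), sorted:
    |P|=2: 15 collections, coeffs (), (), (), (1), (1), (1), (1), (1), (1), (1,1), (1,1), (1,1), (1,1), (2), (2)


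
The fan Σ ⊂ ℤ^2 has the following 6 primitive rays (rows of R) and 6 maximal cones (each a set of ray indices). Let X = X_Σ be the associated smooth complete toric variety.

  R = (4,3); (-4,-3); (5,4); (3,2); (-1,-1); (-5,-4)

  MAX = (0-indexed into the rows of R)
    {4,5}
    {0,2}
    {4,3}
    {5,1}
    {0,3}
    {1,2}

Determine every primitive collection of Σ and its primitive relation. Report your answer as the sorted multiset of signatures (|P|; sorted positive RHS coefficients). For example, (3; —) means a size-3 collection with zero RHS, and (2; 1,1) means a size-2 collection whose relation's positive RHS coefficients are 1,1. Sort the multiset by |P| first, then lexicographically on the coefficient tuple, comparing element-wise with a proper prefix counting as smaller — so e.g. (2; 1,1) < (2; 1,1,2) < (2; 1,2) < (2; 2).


|primitive collections| = 9. Relations:

  P={0,1}:  v_{0} + v_{1} = 0  so sig = (2; —)
  P={2,5}:  v_{2} + v_{5} = 0  so sig = (2; —)
  P={0,4}:  v_{0} + v_{4} = v_{3}  so sig = (2; 1)
  P={0,5}:  v_{0} + v_{5} = v_{4}  so sig = (2; 1)
  P={1,3}:  v_{1} + v_{3} = v_{4}  so sig = (2; 1)
  P={1,4}:  v_{1} + v_{4} = v_{5}  so sig = (2; 1)
  P={2,4}:  v_{2} + v_{4} = v_{0}  so sig = (2; 1)
  P={2,3}:  v_{2} + v_{3} = 2·v_{0}  so sig = (2; 2)
  P={3,5}:  v_{3} + v_{5} = 2·v_{4}  so sig = (2; 2)

Hence PRS(X_Σ) =
[(2; —), (2; —), (2; 1), (2; 1), (2; 1), (2; 1), (2; 1), (2; 2), (2; 2)]


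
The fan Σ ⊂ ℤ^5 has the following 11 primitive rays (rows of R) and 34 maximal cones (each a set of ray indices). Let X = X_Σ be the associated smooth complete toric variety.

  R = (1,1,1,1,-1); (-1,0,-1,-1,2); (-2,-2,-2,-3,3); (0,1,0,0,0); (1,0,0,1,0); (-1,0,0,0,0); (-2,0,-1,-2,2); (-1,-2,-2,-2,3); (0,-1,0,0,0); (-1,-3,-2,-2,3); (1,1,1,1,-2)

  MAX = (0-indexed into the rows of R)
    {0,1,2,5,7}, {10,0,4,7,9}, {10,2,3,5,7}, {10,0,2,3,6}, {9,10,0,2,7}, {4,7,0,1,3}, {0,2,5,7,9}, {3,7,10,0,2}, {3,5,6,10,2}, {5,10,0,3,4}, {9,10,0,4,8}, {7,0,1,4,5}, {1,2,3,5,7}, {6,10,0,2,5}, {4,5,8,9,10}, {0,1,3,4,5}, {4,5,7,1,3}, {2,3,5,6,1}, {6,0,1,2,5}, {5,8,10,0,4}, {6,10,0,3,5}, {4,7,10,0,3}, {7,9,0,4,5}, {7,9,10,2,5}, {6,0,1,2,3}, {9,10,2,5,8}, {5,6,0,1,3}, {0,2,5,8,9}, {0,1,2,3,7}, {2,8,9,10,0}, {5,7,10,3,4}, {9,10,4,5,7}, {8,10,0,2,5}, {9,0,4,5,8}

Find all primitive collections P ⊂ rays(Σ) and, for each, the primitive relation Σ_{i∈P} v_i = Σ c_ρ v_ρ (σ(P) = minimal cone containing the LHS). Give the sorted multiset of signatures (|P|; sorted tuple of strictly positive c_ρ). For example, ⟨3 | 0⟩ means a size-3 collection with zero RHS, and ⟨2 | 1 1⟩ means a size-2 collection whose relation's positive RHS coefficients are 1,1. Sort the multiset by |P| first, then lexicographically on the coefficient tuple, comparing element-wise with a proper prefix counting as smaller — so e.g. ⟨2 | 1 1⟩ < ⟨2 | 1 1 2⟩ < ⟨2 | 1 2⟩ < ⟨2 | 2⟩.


Σ has 15 primitive collections:

  • {3,8}:  v_{3} + v_{8} = 0 ; sig = ⟨2 | 0⟩
  • {1,10}:  v_{1} + v_{10} = v_{3} ; sig = ⟨2 | 1⟩
  • {2,4}:  v_{2} + v_{4} = v_{7} ; sig = ⟨2 | 1⟩
  • {3,9}:  v_{3} + v_{9} = v_{7} ; sig = ⟨2 | 1⟩
  • {4,6}:  v_{4} + v_{6} = v_{1} ; sig = ⟨2 | 1⟩
  • {7,8}:  v_{7} + v_{8} = v_{9} ; sig = ⟨2 | 1⟩
  • {6,7}:  v_{6} + v_{7} = v_{1} + v_{2} ; sig = ⟨2 | 1 1⟩
  • {1,8}:  v_{1} + v_{8} = v_{0} + v_{5} + v_{7} ; sig = ⟨2 | 1 1 1⟩
  • {6,8}:  v_{6} + v_{8} = v_{0} + v_{2} + v_{5} ; sig = ⟨2 | 1 1 1⟩
  • {6,9}:  v_{6} + v_{9} = v_{0} + v_{2} + v_{5} + v_{7} ; sig = ⟨2 | 1 1 1 1⟩
  • {1,9}:  v_{1} + v_{9} = v_{0} + v_{5} + 2·v_{7} ; sig = ⟨2 | 1 1 2⟩
  • {0,5,7,10}:  v_{0} + v_{5} + v_{7} + v_{10} = 0 ; sig = ⟨4 | 0⟩
  • {0,2,3,5}:  v_{0} + v_{2} + v_{3} + v_{5} = v_{6} ; sig = ⟨4 | 1⟩
  • {0,3,5,7}:  v_{0} + v_{3} + v_{5} + v_{7} = v_{1} ; sig = ⟨4 | 1⟩
  • {0,5,9,10}:  v_{0} + v_{5} + v_{9} + v_{10} = v_{8} ; sig = ⟨4 | 1⟩

Signatures (|P|; sorted positive RHS coefficients), sorted:
    ⟨2 | 0⟩
    ⟨2 | 1⟩
    ⟨2 | 1⟩
    ⟨2 | 1⟩
    ⟨2 | 1⟩
    ⟨2 | 1⟩
    ⟨2 | 1 1⟩
    ⟨2 | 1 1 1⟩
    ⟨2 | 1 1 1⟩
    ⟨2 | 1 1 1 1⟩
    ⟨2 | 1 1 2⟩
    ⟨4 | 0⟩
    ⟨4 | 1⟩
    ⟨4 | 1⟩
    ⟨4 | 1⟩


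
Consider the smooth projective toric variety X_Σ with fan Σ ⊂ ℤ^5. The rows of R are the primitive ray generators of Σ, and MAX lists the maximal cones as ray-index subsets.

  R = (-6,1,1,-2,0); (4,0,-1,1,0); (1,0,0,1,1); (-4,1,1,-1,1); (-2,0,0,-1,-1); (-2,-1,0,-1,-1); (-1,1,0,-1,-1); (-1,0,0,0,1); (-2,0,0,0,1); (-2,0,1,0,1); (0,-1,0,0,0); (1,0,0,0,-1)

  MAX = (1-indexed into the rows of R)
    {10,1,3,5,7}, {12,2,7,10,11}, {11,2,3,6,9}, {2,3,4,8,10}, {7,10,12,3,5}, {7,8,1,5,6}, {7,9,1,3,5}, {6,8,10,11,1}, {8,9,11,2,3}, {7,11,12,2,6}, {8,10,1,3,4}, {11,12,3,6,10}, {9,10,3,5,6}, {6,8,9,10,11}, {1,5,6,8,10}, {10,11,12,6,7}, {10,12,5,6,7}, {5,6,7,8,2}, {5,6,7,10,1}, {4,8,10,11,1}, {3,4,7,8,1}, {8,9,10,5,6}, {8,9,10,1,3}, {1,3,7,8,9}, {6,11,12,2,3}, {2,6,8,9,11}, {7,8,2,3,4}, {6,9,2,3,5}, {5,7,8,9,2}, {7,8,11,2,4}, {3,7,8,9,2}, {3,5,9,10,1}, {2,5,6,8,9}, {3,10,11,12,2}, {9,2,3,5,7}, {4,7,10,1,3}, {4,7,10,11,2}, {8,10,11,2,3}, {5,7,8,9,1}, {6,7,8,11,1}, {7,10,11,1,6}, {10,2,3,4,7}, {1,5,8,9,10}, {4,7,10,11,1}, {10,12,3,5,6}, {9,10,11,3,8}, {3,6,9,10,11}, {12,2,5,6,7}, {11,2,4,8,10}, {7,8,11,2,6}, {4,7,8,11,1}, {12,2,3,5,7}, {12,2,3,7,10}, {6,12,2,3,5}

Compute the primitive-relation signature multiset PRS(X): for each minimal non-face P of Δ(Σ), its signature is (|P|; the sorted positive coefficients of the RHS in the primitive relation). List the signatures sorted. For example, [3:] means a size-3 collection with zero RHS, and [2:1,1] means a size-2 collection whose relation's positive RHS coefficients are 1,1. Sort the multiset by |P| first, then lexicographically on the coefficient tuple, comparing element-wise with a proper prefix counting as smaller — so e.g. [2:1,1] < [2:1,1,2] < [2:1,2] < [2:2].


25 minimal non-faces of Δ(Σ) (on 12 rays):

  P={8,12}:  v_{8} + v_{12} = 0  ⇒ sig = [2:]
  P={4,5}:  v_{4} + v_{5} = v_{1}  ⇒ sig = [2:1]
  P={5,11}:  v_{5} + v_{11} = v_{6}  ⇒ sig = [2:1]
  P={1,2}:  v_{1} + v_{2} = v_{7} + v_{8}  ⇒ sig = [2:1,1]
  P={4,6}:  v_{4} + v_{6} = v_{1} + v_{11}  ⇒ sig = [2:1,1]
  P={4,12}:  v_{4} + v_{12} = v_{7} + v_{10}  ⇒ sig = [2:1,1]
  P={9,12}:  v_{9} + v_{12} = v_{3} + v_{5}  ⇒ sig = [2:1,1]
  P={1,12}:  v_{1} + v_{12} = v_{5} + v_{7} + v_{10}  ⇒ sig = [2:1,1,1]
  P={4,9}:  v_{4} + v_{9} = v_{1} + v_{3} + v_{8}  ⇒ sig = [2:1,1,1]
  P={2,5,10}:  v_{2} + v_{5} + v_{10} = 0  ⇒ sig = [3:]
  P={3,7,11}:  v_{3} + v_{7} + v_{11} = 0  ⇒ sig = [3:]
  P={2,6,10}:  v_{2} + v_{6} + v_{10} = v_{11}  ⇒ sig = [3:1]
  P={3,5,8}:  v_{3} + v_{5} + v_{8} = v_{9}  ⇒ sig = [3:1]
  P={3,6,7}:  v_{3} + v_{6} + v_{7} = v_{5}  ⇒ sig = [3:1]
  P={7,8,10}:  v_{7} + v_{8} + v_{10} = v_{4}  ⇒ sig = [3:1]
  P={2,9,10}:  v_{2} + v_{9} + v_{10} = v_{3} + v_{8}  ⇒ sig = [3:1,1]
  P={3,4,11}:  v_{3} + v_{4} + v_{11} = v_{8} + v_{10}  ⇒ sig = [3:1,1]
  P={3,6,8}:  v_{3} + v_{6} + v_{8} = v_{9} + v_{11}  ⇒ sig = [3:1,1]
  P={7,9,10}:  v_{7} + v_{9} + v_{10} = v_{1} + v_{3}  ⇒ sig = [3:1,1]
  P={7,9,11}:  v_{7} + v_{9} + v_{11} = v_{5} + v_{8}  ⇒ sig = [3:1,1]
  P={1,3,11}:  v_{1} + v_{3} + v_{11} = v_{5} + v_{8} + v_{10}  ⇒ sig = [3:1,1,1]
  P={1,3,6}:  v_{1} + v_{3} + v_{6} = 2·v_{5} + v_{8} + v_{10}  ⇒ sig = [3:1,1,2]
  P={6,7,9}:  v_{6} + v_{7} + v_{9} = 2·v_{5} + v_{8}  ⇒ sig = [3:1,2]
  P={1,9,11}:  v_{1} + v_{9} + v_{11} = 2·v_{5} + 2·v_{8} + v_{10}  ⇒ sig = [3:1,2,2]
  P={1,6,9}:  v_{1} + v_{6} + v_{9} = 3·v_{5} + 2·v_{8} + v_{10}  ⇒ sig = [3:1,2,3]

Sorted signature multiset PRS(X):
    |P|=2: 9 collections, coeffs (), (1), (1), (1,1), (1,1), (1,1), (1,1), (1,1,1), (1,1,1)
    |P|=3: 16 collections, coeffs (), (), (1), (1), (1), (1), (1,1), (1,1), (1,1), (1,1), (1,1), (1,1,1), (1,1,2), (1,2), (1,2,2), (1,2,3)
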